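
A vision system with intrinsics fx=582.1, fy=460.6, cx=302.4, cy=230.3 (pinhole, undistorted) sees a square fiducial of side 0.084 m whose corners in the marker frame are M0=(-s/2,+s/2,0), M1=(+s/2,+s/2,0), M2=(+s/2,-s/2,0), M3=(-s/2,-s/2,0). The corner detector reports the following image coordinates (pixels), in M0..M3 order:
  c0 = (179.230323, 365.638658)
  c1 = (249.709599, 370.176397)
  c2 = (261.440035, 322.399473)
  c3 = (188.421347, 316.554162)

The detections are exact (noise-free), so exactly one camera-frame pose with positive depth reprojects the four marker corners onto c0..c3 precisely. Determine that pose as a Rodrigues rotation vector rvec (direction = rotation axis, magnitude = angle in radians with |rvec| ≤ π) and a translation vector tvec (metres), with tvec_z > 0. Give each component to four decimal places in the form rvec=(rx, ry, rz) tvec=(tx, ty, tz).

Intrinsics K: fx=582.1, fy=460.6, cx=302.4, cy=230.3
Marker side s = 0.084 m; corners in marker frame (Z=0):
  M0 = (-0.0420, +0.0420, 0)
  M1 = (+0.0420, +0.0420, 0)
  M2 = (+0.0420, -0.0420, 0)
  M3 = (-0.0420, -0.0420, 0)
Detected image corners:
  c0 = (179.230323, 365.638658) px
  c1 = (249.709599, 370.176397) px
  c2 = (261.440035, 322.399473) px
  c3 = (188.421347, 316.554162) px
Planar DLT: solve 8×8 A·h = b for H (H[2,2]=1):
  H  [+913.61982 -23.42300 +220.00888]
  H  [+155.13659 +734.90976 +344.19069]
  H  [+0.27200 +0.46100 +1.00000]
B = K⁻¹H; ‖b₁‖=1.467694, ‖b₂‖=1.467694; λ = 2/(‖b₁‖+‖b₂‖) = 0.681341, sign → tz>0 ⇒ λ=+0.681341
r₁ = λ·B[:,0] = (+0.97311,+0.13682,+0.18532); r₂ = λ·B[:,1] = (-0.19059,+0.93006,+0.31410)
r₃ = r₁×r₂ = (-0.12939,-0.34097,+0.93113); SVD([r₁ r₂ r₃]) → R = UVᵀ:
  R  [+0.97311 -0.19059 -0.12939]
  R  [+0.13682 +0.93006 -0.34097]
  R  [+0.18532 +0.31410 +0.93113]
t = (-0.09644, +0.16847, +0.68134) m
tr R = 2.834295; θ = arccos((tr R − 1)/2) = 0.409933 rad = 23.487°
axis k = ((R−Rᵀ)₃₂, (R−Rᵀ)₁₃, (R−Rᵀ)₂₁) / (2 sinθ) = (+0.821824, -0.394820, +0.410759)
rvec = θ·k = (+0.336892, -0.161849, +0.168384)

rvec=(0.3369, -0.1618, 0.1684) tvec=(-0.0964, 0.1685, 0.6813)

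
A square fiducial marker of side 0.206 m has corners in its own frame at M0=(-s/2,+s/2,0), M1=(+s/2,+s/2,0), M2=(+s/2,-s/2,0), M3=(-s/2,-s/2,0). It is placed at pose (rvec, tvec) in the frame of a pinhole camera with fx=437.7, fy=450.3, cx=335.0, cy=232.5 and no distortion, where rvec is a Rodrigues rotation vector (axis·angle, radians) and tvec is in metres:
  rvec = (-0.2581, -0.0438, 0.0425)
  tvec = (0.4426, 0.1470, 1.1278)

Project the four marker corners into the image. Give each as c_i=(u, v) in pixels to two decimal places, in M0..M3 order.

Intrinsics K: fx=437.7, fy=450.3, cx=335.0, cy=232.5
Marker side s = 0.206 m; corners in marker frame (Z=0):
  M0 = (-0.1030, +0.1030, 0)
  M1 = (+0.1030, +0.1030, 0)
  M2 = (+0.1030, -0.1030, 0)
  M3 = (-0.1030, -0.1030, 0)
rvec = (-0.2581, -0.0438, 0.0425), |rvec| = θ = 0.26522 rad = 15.196°
Rodrigues: sinθ=0.26212, 1−cosθ=0.03496; R = I + sinθ·[k]× + (1−cosθ)·[k]×²:
    [+0.99815 -0.03638 -0.04874]
    [+0.04762 +0.96599 +0.25416]
    [+0.03784 -0.25601 +0.96593]
t = (0.4426, 0.1470, 1.1278) m
M0: Pc = R·M0+t = (+0.33604, +0.24159, +1.09753); u = 437.7·(+0.33604)/1.09753 + 335.0 = 469.0151, v = 450.3·(+0.24159)/1.09753 + 232.5 = 331.6211
M1: Pc = R·M1+t = (+0.54166, +0.25140, +1.10533); u = 437.7·(+0.54166)/1.10533 + 335.0 = 549.4932, v = 450.3·(+0.25140)/1.10533 + 232.5 = 334.9188
M2: Pc = R·M2+t = (+0.54916, +0.05241, +1.15807); u = 437.7·(+0.54916)/1.15807 + 335.0 = 542.5581, v = 450.3·(+0.05241)/1.15807 + 232.5 = 252.8783
M3: Pc = R·M3+t = (+0.34354, +0.04260, +1.15027); u = 437.7·(+0.34354)/1.15027 + 335.0 = 465.7227, v = 450.3·(+0.04260)/1.15027 + 232.5 = 249.1759

c0=(469.02, 331.62) c1=(549.49, 334.92) c2=(542.56, 252.88) c3=(465.72, 249.18)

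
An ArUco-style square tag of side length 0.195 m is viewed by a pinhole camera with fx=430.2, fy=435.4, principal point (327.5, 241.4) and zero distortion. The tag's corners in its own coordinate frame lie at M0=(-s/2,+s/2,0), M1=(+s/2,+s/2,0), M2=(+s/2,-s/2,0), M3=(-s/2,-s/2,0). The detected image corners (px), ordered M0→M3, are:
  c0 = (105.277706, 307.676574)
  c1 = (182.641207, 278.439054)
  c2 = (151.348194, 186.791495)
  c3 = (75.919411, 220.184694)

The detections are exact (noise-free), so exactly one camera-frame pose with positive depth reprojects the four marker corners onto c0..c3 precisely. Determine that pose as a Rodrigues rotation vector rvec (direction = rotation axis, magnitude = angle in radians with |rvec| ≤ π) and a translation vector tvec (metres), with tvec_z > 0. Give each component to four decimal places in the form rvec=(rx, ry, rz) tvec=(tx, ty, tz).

Intrinsics K: fx=430.2, fy=435.4, cx=327.5, cy=241.4
Marker side s = 0.195 m; corners in marker frame (Z=0):
  M0 = (-0.0975, +0.0975, 0)
  M1 = (+0.0975, +0.0975, 0)
  M2 = (+0.0975, -0.0975, 0)
  M3 = (-0.0975, -0.0975, 0)
Detected image corners:
  c0 = (105.277706, 307.676574) px
  c1 = (182.641207, 278.439054) px
  c2 = (151.348194, 186.791495) px
  c3 = (75.919411, 220.184694) px
Planar DLT: solve 8×8 A·h = b for H (H[2,2]=1):
  H  [+359.71491 +151.38931 +127.82402]
  H  [-222.39523 +451.35029 +248.51695]
  H  [-0.24880 -0.03111 +1.00000]
B = K⁻¹H; ‖b₁‖=1.119239, ‖b₂‖=1.119239; λ = 2/(‖b₁‖+‖b₂‖) = 0.893464, sign → tz>0 ⇒ λ=+0.893464
r₁ = λ·B[:,0] = (+0.91631,-0.33312,-0.22230); r₂ = λ·B[:,1] = (+0.33557,+0.94160,-0.02779)
r₃ = r₁×r₂ = (+0.21857,-0.04913,+0.97458); SVD([r₁ r₂ r₃]) → R = UVᵀ:
  R  [+0.91631 +0.33557 +0.21857]
  R  [-0.33312 +0.94160 -0.04913]
  R  [-0.22230 -0.02779 +0.97458]
t = (-0.41470, +0.01460, +0.89346) m
tr R = 2.832493; θ = arccos((tr R − 1)/2) = 0.412188 rad = 23.617°
axis k = ((R−Rᵀ)₃₂, (R−Rᵀ)₁₃, (R−Rᵀ)₂₁) / (2 sinθ) = (+0.026630, +0.550244, -0.834579)
rvec = θ·k = (+0.010976, +0.226804, -0.344004)

rvec=(0.0110, 0.2268, -0.3440) tvec=(-0.4147, 0.0146, 0.8935)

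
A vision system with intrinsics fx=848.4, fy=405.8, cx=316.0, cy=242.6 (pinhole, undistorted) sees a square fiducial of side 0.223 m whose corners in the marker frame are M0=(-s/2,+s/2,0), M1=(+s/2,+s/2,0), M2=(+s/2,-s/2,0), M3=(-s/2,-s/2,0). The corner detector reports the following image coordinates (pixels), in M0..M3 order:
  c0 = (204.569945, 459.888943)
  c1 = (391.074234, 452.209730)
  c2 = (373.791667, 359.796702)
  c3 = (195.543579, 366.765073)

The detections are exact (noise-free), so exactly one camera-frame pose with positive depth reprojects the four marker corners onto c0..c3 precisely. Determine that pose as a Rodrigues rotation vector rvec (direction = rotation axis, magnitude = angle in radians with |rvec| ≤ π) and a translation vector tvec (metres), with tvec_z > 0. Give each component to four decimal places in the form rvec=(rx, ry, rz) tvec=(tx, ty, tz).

rvec=(-0.2138, -0.0107, -0.0777) tvec=(-0.0302, 0.4235, 1.0353)

Intrinsics K: fx=848.4, fy=405.8, cx=316.0, cy=242.6
Marker side s = 0.223 m; corners in marker frame (Z=0):
  M0 = (-0.1115, +0.1115, 0)
  M1 = (+0.1115, +0.1115, 0)
  M2 = (+0.1115, -0.1115, 0)
  M3 = (-0.1115, -0.1115, 0)
Detected image corners:
  c0 = (204.569945, 459.888943) px
  c1 = (391.074234, 452.209730) px
  c2 = (373.791667, 359.796702) px
  c3 = (195.543579, 366.765073) px
Planar DLT: solve 8×8 A·h = b for H (H[2,2]=1):
  H  [+822.71831 -0.48094 +291.28038]
  H  [-25.33733 +332.29592 +408.60096]
  H  [+0.01823 -0.20432 +1.00000]
B = K⁻¹H; ‖b₁‖=0.965900, ‖b₂‖=0.965900; λ = 2/(‖b₁‖+‖b₂‖) = 1.035304, sign → tz>0 ⇒ λ=+1.035304
r₁ = λ·B[:,0] = (+0.99693,-0.07593,+0.01887); r₂ = λ·B[:,1] = (+0.07820,+0.97424,-0.21153)
r₃ = r₁×r₂ = (-0.00233,+0.21236,+0.97719); SVD([r₁ r₂ r₃]) → R = UVᵀ:
  R  [+0.99693 +0.07820 -0.00233]
  R  [-0.07593 +0.97424 +0.21236]
  R  [+0.01887 -0.21153 +0.97719]
t = (-0.03017, +0.42351, +1.03530) m
tr R = 2.948360; θ = arccos((tr R − 1)/2) = 0.227735 rad = 13.048°
axis k = ((R−Rᵀ)₃₂, (R−Rᵀ)₁₃, (R−Rᵀ)₂₁) / (2 sinθ) = (-0.938768, -0.046953, -0.341336)
rvec = θ·k = (-0.213791, -0.010693, -0.077734)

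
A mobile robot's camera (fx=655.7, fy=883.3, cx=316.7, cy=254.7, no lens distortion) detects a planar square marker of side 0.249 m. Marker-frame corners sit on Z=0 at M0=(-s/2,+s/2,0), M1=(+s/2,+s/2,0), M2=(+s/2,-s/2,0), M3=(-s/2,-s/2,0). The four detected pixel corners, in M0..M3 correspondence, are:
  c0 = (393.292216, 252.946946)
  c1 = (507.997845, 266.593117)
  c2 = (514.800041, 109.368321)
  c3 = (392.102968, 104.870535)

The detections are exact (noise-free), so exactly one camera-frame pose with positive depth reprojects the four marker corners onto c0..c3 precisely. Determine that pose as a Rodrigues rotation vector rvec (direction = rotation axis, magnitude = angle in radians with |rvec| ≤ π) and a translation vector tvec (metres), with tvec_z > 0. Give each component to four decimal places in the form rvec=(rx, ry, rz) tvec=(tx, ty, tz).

rvec=(0.3801, 0.3755, 0.0177) tvec=(0.2813, -0.1078, 1.3828)

Intrinsics K: fx=655.7, fy=883.3, cx=316.7, cy=254.7
Marker side s = 0.249 m; corners in marker frame (Z=0):
  M0 = (-0.1245, +0.1245, 0)
  M1 = (+0.1245, +0.1245, 0)
  M2 = (+0.1245, -0.1245, 0)
  M3 = (-0.1245, -0.1245, 0)
Detected image corners:
  c0 = (393.292216, 252.946946) px
  c1 = (507.997845, 266.593117) px
  c2 = (514.800041, 109.368321) px
  c3 = (392.102968, 104.870535) px
Planar DLT: solve 8×8 A·h = b for H (H[2,2]=1):
  H  [+360.28271 +108.72458 +450.10757]
  H  [-9.99556 +660.95551 +185.81159]
  H  [-0.25639 +0.26432 +1.00000]
B = K⁻¹H; ‖b₁‖=0.723179, ‖b₂‖=0.723179; λ = 2/(‖b₁‖+‖b₂‖) = 1.382783, sign → tz>0 ⇒ λ=+1.382783
r₁ = λ·B[:,0] = (+0.93103,+0.08658,-0.35453); r₂ = λ·B[:,1] = (+0.05276,+0.92932,+0.36549)
r₃ = r₁×r₂ = (+0.36112,-0.35898,+0.86065); SVD([r₁ r₂ r₃]) → R = UVᵀ:
  R  [+0.93103 +0.05276 +0.36112]
  R  [+0.08658 +0.92932 -0.35898]
  R  [-0.35453 +0.36549 +0.86065]
t = (+0.28134, -0.10784, +1.38278) m
tr R = 2.720997; θ = arccos((tr R − 1)/2) = 0.534549 rad = 30.627°
axis k = ((R−Rᵀ)₃₂, (R−Rᵀ)₁₃, (R−Rᵀ)₂₁) / (2 sinθ) = (+0.711032, +0.702375, +0.033200)
rvec = θ·k = (+0.380082, +0.375454, +0.017747)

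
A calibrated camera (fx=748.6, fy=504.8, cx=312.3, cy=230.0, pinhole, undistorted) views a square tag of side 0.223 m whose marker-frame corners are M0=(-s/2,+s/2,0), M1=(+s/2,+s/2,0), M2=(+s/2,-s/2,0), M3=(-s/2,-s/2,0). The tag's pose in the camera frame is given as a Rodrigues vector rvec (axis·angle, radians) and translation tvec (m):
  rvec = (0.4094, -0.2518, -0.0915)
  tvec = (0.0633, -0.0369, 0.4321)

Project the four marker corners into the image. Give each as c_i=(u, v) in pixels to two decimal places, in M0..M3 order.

Intrinsics K: fx=748.6, fy=504.8, cx=312.3, cy=230.0
Marker side s = 0.223 m; corners in marker frame (Z=0):
  M0 = (-0.1115, +0.1115, 0)
  M1 = (+0.1115, +0.1115, 0)
  M2 = (+0.1115, -0.1115, 0)
  M3 = (-0.1115, -0.1115, 0)
rvec = (0.4094, -0.2518, -0.0915), |rvec| = θ = 0.48927 rad = 28.033°
Rodrigues: sinθ=0.46998, 1−cosθ=0.11732; R = I + sinθ·[k]× + (1−cosθ)·[k]×²:
    [+0.96482 +0.03737 -0.26023]
    [-0.13842 +0.91375 -0.38197]
    [+0.22351 +0.40455 +0.88678]
t = (0.0633, -0.0369, 0.4321) m
M0: Pc = R·M0+t = (-0.04011, +0.08042, +0.45229); u = 748.6·(-0.04011)/0.45229 + 312.3 = 245.9103, v = 504.8·(+0.08042)/0.45229 + 230.0 = 319.7537
M1: Pc = R·M1+t = (+0.17504, +0.04955, +0.50213); u = 748.6·(+0.17504)/0.50213 + 312.3 = 573.2651, v = 504.8·(+0.04955)/0.50213 + 230.0 = 279.8134
M2: Pc = R·M2+t = (+0.16671, -0.15422, +0.41191); u = 748.6·(+0.16671)/0.41191 + 312.3 = 615.2754, v = 504.8·(-0.15422)/0.41191 + 230.0 = 41.0078
M3: Pc = R·M3+t = (-0.04844, -0.12335, +0.36207); u = 748.6·(-0.04844)/0.36207 + 312.3 = 212.1387, v = 504.8·(-0.12335)/0.36207 + 230.0 = 58.0253

c0=(245.91, 319.75) c1=(573.27, 279.81) c2=(615.28, 41.01) c3=(212.14, 58.03)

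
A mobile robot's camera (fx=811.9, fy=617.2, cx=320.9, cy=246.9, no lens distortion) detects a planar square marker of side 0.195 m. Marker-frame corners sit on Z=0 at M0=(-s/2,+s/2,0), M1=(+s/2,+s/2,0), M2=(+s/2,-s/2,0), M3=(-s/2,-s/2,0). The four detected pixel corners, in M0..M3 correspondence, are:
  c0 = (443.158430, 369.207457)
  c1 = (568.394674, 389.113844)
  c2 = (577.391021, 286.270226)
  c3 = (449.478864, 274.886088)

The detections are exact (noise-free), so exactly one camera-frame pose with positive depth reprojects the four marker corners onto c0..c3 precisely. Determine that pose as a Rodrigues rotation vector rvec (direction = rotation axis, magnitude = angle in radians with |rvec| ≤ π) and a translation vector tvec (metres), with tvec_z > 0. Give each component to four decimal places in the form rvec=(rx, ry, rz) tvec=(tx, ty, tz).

rvec=(0.0842, 0.5839, 0.0625) tvec=(0.2749, 0.1615, 1.2007)

Intrinsics K: fx=811.9, fy=617.2, cx=320.9, cy=246.9
Marker side s = 0.195 m; corners in marker frame (Z=0):
  M0 = (-0.0975, +0.0975, 0)
  M1 = (+0.0975, +0.0975, 0)
  M2 = (+0.0975, -0.0975, 0)
  M3 = (-0.0975, -0.0975, 0)
Detected image corners:
  c0 = (443.158430, 369.207457) px
  c1 = (568.394674, 389.113844) px
  c2 = (577.391021, 286.270226) px
  c3 = (449.478864, 274.886088) px
Planar DLT: solve 8×8 A·h = b for H (H[2,2]=1):
  H  [+416.58862 +2.21585 +506.76092]
  H  [-70.06506 +531.23825 +329.90989]
  H  [-0.45615 +0.08082 +1.00000]
B = K⁻¹H; ‖b₁‖=0.832839, ‖b₂‖=0.832839; λ = 2/(‖b₁‖+‖b₂‖) = 1.200712, sign → tz>0 ⇒ λ=+1.200712
r₁ = λ·B[:,0] = (+0.83257,+0.08279,-0.54770); r₂ = λ·B[:,1] = (-0.03508,+0.99466,+0.09704)
r₃ = r₁×r₂ = (+0.55281,-0.06158,+0.83103); SVD([r₁ r₂ r₃]) → R = UVᵀ:
  R  [+0.83257 -0.03508 +0.55281]
  R  [+0.08279 +0.99466 -0.06158]
  R  [-0.54770 +0.09704 +0.83103]
t = (+0.27487, +0.16149, +1.20071) m
tr R = 2.658256; θ = arccos((tr R − 1)/2) = 0.593250 rad = 33.991°
axis k = ((R−Rᵀ)₃₂, (R−Rᵀ)₁₃, (R−Rᵀ)₂₁) / (2 sinθ) = (+0.141859, +0.984258, +0.105418)
rvec = θ·k = (+0.084158, +0.583911, +0.062539)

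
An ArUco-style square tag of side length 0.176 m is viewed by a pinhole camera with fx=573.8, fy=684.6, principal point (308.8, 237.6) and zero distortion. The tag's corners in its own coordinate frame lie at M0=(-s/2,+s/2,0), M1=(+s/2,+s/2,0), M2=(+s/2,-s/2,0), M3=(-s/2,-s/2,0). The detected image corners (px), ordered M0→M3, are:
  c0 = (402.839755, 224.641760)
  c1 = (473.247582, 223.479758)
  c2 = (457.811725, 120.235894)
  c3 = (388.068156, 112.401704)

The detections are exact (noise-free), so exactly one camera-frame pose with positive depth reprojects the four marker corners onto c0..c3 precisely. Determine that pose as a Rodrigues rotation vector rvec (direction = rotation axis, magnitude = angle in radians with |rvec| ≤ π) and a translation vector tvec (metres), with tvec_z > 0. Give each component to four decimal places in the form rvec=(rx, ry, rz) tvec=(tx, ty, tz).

rvec=(-0.2004, -0.5380, -0.0771) tvec=(0.2309, -0.1071, 1.0765)

Intrinsics K: fx=573.8, fy=684.6, cx=308.8, cy=237.6
Marker side s = 0.176 m; corners in marker frame (Z=0):
  M0 = (-0.0880, +0.0880, 0)
  M1 = (+0.0880, +0.0880, 0)
  M2 = (+0.0880, -0.0880, 0)
  M3 = (-0.0880, -0.0880, 0)
Detected image corners:
  c0 = (402.839755, 224.641760) px
  c1 = (473.247582, 223.479758) px
  c2 = (457.811725, 120.235894) px
  c3 = (388.068156, 112.401704) px
Planar DLT: solve 8×8 A·h = b for H (H[2,2]=1):
  H  [+604.45925 +18.23967 +431.86515]
  H  [+100.87783 +584.34508 +169.51509]
  H  [+0.47928 -0.15716 +1.00000]
B = K⁻¹H; ‖b₁‖=0.928919, ‖b₂‖=0.928919; λ = 2/(‖b₁‖+‖b₂‖) = 1.076521, sign → tz>0 ⇒ λ=+1.076521
r₁ = λ·B[:,0] = (+0.85637,-0.02044,+0.51596); r₂ = λ·B[:,1] = (+0.12527,+0.97759,-0.16919)
r₃ = r₁×r₂ = (-0.50094,+0.20952,+0.83974); SVD([r₁ r₂ r₃]) → R = UVᵀ:
  R  [+0.85637 +0.12527 -0.50094]
  R  [-0.02044 +0.97759 +0.20952]
  R  [+0.51596 -0.16919 +0.83974]
t = (+0.23089, -0.10706, +1.07652) m
tr R = 2.673698; θ = arccos((tr R − 1)/2) = 0.579294 rad = 33.191°
axis k = ((R−Rᵀ)₃₂, (R−Rᵀ)₁₃, (R−Rᵀ)₂₁) / (2 sinθ) = (-0.345894, -0.928787, -0.133088)
rvec = θ·k = (-0.200375, -0.538041, -0.077097)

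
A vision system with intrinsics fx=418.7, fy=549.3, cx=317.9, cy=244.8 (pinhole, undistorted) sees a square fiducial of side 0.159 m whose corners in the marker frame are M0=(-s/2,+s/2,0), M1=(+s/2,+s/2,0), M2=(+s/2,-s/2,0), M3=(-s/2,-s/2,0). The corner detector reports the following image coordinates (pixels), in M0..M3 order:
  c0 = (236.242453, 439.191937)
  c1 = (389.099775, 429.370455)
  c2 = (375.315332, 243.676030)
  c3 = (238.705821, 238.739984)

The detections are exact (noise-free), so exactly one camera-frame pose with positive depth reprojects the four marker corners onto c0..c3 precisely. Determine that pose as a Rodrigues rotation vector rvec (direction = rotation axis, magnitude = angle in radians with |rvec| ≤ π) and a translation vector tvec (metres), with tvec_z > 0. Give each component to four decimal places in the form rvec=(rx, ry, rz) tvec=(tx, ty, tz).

rvec=(-0.3381, -0.2174, -0.0109) tvec=(-0.0060, 0.0720, 0.4526)

Intrinsics K: fx=418.7, fy=549.3, cx=317.9, cy=244.8
Marker side s = 0.159 m; corners in marker frame (Z=0):
  M0 = (-0.0795, +0.0795, 0)
  M1 = (+0.0795, +0.0795, 0)
  M2 = (+0.0795, -0.0795, 0)
  M3 = (-0.0795, -0.0795, 0)
Detected image corners:
  c0 = (236.242453, 439.191937) px
  c1 = (389.099775, 429.370455) px
  c2 = (375.315332, 243.676030) px
  c3 = (238.705821, 238.739984) px
Planar DLT: solve 8×8 A·h = b for H (H[2,2]=1):
  H  [+1053.43774 -186.95781 +312.39077]
  H  [+146.57558 +967.86715 +332.13866]
  H  [+0.47156 -0.72448 +1.00000]
B = K⁻¹H; ‖b₁‖=2.209590, ‖b₂‖=2.209590; λ = 2/(‖b₁‖+‖b₂‖) = 0.452573, sign → tz>0 ⇒ λ=+0.452573
r₁ = λ·B[:,0] = (+0.97663,+0.02566,+0.21341); r₂ = λ·B[:,1] = (+0.04686,+0.94356,-0.32788)
r₃ = r₁×r₂ = (-0.20978,+0.33022,+0.92030); SVD([r₁ r₂ r₃]) → R = UVᵀ:
  R  [+0.97663 +0.04686 -0.20978]
  R  [+0.02566 +0.94356 +0.33022]
  R  [+0.21341 -0.32788 +0.92030]
t = (-0.00595, +0.07196, +0.45257) m
tr R = 2.840479; θ = arccos((tr R − 1)/2) = 0.402104 rad = 23.039°
axis k = ((R−Rᵀ)₃₂, (R−Rᵀ)₁₃, (R−Rᵀ)₂₁) / (2 sinθ) = (-0.840794, -0.540677, -0.027094)
rvec = θ·k = (-0.338087, -0.217408, -0.010895)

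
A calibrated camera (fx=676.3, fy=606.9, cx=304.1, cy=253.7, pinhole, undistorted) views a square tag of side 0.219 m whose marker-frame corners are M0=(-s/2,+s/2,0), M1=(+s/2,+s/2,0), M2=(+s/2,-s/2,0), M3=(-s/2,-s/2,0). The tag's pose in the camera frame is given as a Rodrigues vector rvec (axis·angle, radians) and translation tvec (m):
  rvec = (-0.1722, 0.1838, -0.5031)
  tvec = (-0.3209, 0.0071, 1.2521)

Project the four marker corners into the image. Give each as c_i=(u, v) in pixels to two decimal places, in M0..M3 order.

Intrinsics K: fx=676.3, fy=606.9, cx=304.1, cy=253.7
Marker side s = 0.219 m; corners in marker frame (Z=0):
  M0 = (-0.1095, +0.1095, 0)
  M1 = (+0.1095, +0.1095, 0)
  M2 = (+0.1095, -0.1095, 0)
  M3 = (-0.1095, -0.1095, 0)
rvec = (-0.1722, 0.1838, -0.5031), |rvec| = θ = 0.56262 rad = 32.236°
Rodrigues: sinθ=0.53341, 1−cosθ=0.15414; R = I + sinθ·[k]× + (1−cosθ)·[k]×²:
    [+0.86030 +0.46156 +0.21644]
    [-0.49239 +0.86231 +0.11823]
    [-0.13207 -0.20829 +0.96911]
t = (-0.3209, 0.0071, 1.2521) m
M0: Pc = R·M0+t = (-0.36456, +0.15544, +1.24375); u = 676.3·(-0.36456)/1.24375 + 304.1 = 105.8671, v = 606.9·(+0.15544)/1.24375 + 253.7 = 329.5478
M1: Pc = R·M1+t = (-0.17616, +0.04761, +1.21483); u = 676.3·(-0.17616)/1.21483 + 304.1 = 206.0333, v = 606.9·(+0.04761)/1.21483 + 253.7 = 277.4830
M2: Pc = R·M2+t = (-0.27724, -0.14124, +1.26045); u = 676.3·(-0.27724)/1.26045 + 304.1 = 155.3460, v = 606.9·(-0.14124)/1.26045 + 253.7 = 185.6938
M3: Pc = R·M3+t = (-0.46564, -0.03341, +1.28937); u = 676.3·(-0.46564)/1.28937 + 304.1 = 59.8605, v = 606.9·(-0.03341)/1.28937 + 253.7 = 237.9757

c0=(105.87, 329.55) c1=(206.03, 277.48) c2=(155.35, 185.69) c3=(59.86, 237.98)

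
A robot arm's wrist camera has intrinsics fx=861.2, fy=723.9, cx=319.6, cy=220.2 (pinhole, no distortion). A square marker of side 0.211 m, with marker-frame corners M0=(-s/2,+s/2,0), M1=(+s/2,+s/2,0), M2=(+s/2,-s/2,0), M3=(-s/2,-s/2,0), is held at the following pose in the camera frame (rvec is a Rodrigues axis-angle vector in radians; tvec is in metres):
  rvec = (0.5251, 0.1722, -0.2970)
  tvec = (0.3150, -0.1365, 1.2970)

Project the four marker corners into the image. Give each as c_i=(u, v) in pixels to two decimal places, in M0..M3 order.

c0=(476.27, 207.07) c1=(611.88, 179.50) c2=(587.61, 73.31) c3=(442.47, 107.17)

Intrinsics K: fx=861.2, fy=723.9, cx=319.6, cy=220.2
Marker side s = 0.211 m; corners in marker frame (Z=0):
  M0 = (-0.1055, +0.1055, 0)
  M1 = (+0.1055, +0.1055, 0)
  M2 = (+0.1055, -0.1055, 0)
  M3 = (-0.1055, -0.1055, 0)
rvec = (0.5251, 0.1722, -0.2970), |rvec| = θ = 0.62737 rad = 35.946°
Rodrigues: sinθ=0.58702, 1−cosθ=0.19043; R = I + sinθ·[k]× + (1−cosθ)·[k]×²:
    [+0.94298 +0.32164 +0.08567]
    [-0.23415 +0.82392 -0.51607]
    [-0.23658 +0.46658 +0.85225]
t = (0.3150, -0.1365, 1.2970) m
M0: Pc = R·M0+t = (+0.24945, -0.02487, +1.37118); u = 861.2·(+0.24945)/1.37118 + 319.6 = 476.2719, v = 723.9·(-0.02487)/1.37118 + 220.2 = 207.0683
M1: Pc = R·M1+t = (+0.44842, -0.07428, +1.32127); u = 861.2·(+0.44842)/1.32127 + 319.6 = 611.8783, v = 723.9·(-0.07428)/1.32127 + 220.2 = 179.5037
M2: Pc = R·M2+t = (+0.38055, -0.24813, +1.22282); u = 861.2·(+0.38055)/1.22282 + 319.6 = 587.6125, v = 723.9·(-0.24813)/1.22282 + 220.2 = 73.3107
M3: Pc = R·M3+t = (+0.18158, -0.19872, +1.27273); u = 861.2·(+0.18158)/1.27273 + 319.6 = 442.4684, v = 723.9·(-0.19872)/1.27273 + 220.2 = 107.1724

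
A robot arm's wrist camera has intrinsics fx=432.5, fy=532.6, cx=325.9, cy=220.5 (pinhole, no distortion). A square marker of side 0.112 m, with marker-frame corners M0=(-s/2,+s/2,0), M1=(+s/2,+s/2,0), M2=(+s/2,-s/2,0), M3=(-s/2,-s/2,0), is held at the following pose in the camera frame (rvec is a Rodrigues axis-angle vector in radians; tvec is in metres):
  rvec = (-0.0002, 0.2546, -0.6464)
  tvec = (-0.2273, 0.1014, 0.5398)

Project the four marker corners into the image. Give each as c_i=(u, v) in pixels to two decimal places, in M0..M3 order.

c0=(139.05, 394.82) c1=(200.91, 335.55) c2=(148.67, 243.84) c3=(90.26, 306.49)

Intrinsics K: fx=432.5, fy=532.6, cx=325.9, cy=220.5
Marker side s = 0.112 m; corners in marker frame (Z=0):
  M0 = (-0.0560, +0.0560, 0)
  M1 = (+0.0560, +0.0560, 0)
  M2 = (+0.0560, -0.0560, 0)
  M3 = (-0.0560, -0.0560, 0)
rvec = (-0.0002, 0.2546, -0.6464), |rvec| = θ = 0.69473 rad = 39.805°
Rodrigues: sinθ=0.64018, 1−cosθ=0.23178; R = I + sinθ·[k]× + (1−cosθ)·[k]×²:
    [+0.76822 +0.59562 +0.23467]
    [-0.59567 +0.79935 -0.07885]
    [-0.23455 -0.07921 +0.96887]
t = (-0.2273, 0.1014, 0.5398) m
M0: Pc = R·M0+t = (-0.23697, +0.17952, +0.54850); u = 432.5·(-0.23697)/0.54850 + 325.9 = 139.0485, v = 532.6·(+0.17952)/0.54850 + 220.5 = 394.8176
M1: Pc = R·M1+t = (-0.15092, +0.11281, +0.52223); u = 432.5·(-0.15092)/0.52223 + 325.9 = 200.9071, v = 532.6·(+0.11281)/0.52223 + 220.5 = 335.5465
M2: Pc = R·M2+t = (-0.21763, +0.02328, +0.53110); u = 432.5·(-0.21763)/0.53110 + 325.9 = 148.6707, v = 532.6·(+0.02328)/0.53110 + 220.5 = 243.8446
M3: Pc = R·M3+t = (-0.30368, +0.08999, +0.55737); u = 432.5·(-0.30368)/0.55737 + 325.9 = 90.2587, v = 532.6·(+0.08999)/0.55737 + 220.5 = 306.4941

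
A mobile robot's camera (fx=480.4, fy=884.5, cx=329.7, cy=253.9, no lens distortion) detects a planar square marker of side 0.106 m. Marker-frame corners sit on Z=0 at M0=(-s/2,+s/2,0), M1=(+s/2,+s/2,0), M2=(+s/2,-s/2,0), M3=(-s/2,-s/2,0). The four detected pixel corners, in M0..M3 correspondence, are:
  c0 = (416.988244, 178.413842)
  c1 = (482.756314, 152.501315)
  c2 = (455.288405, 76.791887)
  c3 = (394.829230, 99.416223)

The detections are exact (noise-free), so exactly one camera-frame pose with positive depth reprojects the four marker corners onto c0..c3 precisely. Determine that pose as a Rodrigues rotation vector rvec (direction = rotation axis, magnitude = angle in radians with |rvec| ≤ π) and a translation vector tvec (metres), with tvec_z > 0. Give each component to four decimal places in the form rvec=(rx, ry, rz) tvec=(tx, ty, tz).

rvec=(-0.7188, -0.0226, -0.2432) tvec=(0.1714, -0.1118, 0.7666)

Intrinsics K: fx=480.4, fy=884.5, cx=329.7, cy=253.9
Marker side s = 0.106 m; corners in marker frame (Z=0):
  M0 = (-0.0530, +0.0530, 0)
  M1 = (+0.0530, +0.0530, 0)
  M2 = (+0.0530, -0.0530, 0)
  M3 = (-0.0530, -0.0530, 0)
Detected image corners:
  c0 = (416.988244, 178.413842) px
  c1 = (482.756314, 152.501315) px
  c2 = (455.288405, 76.791887) px
  c3 = (394.829230, 99.416223) px
Planar DLT: solve 8×8 A·h = b for H (H[2,2]=1):
  H  [+653.50472 -136.16406 +437.13515]
  H  [-211.08984 +622.28467 +124.95799]
  H  [+0.13536 -0.84677 +1.00000]
B = K⁻¹H; ‖b₁‖=1.304502, ‖b₂‖=1.304502; λ = 2/(‖b₁‖+‖b₂‖) = 0.766576, sign → tz>0 ⇒ λ=+0.766576
r₁ = λ·B[:,0] = (+0.97158,-0.21273,+0.10377); r₂ = λ·B[:,1] = (+0.22821,+0.72565,-0.64911)
r₃ = r₁×r₂ = (+0.06279,+0.65435,+0.75358); SVD([r₁ r₂ r₃]) → R = UVᵀ:
  R  [+0.97158 +0.22821 +0.06279]
  R  [-0.21273 +0.72565 +0.65435]
  R  [+0.10377 -0.64911 +0.75358]
t = (+0.17143, -0.11175, +0.76658) m
tr R = 2.450816; θ = arccos((tr R − 1)/2) = 0.759169 rad = 43.497°
axis k = ((R−Rᵀ)₃₂, (R−Rᵀ)₁₃, (R−Rᵀ)₂₁) / (2 sinθ) = (-0.946846, -0.029766, -0.320306)
rvec = θ·k = (-0.718816, -0.022597, -0.243166)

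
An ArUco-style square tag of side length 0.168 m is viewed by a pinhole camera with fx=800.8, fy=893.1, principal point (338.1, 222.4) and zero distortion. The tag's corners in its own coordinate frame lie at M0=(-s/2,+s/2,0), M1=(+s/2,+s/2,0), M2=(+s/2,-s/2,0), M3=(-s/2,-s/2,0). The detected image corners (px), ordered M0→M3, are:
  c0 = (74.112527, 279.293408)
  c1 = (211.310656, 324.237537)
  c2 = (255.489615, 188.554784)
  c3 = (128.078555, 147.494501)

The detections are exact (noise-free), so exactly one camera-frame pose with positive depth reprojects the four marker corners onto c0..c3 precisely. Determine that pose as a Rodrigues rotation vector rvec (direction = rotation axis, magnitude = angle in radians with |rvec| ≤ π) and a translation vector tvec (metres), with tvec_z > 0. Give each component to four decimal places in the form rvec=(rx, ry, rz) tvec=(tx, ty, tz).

Intrinsics K: fx=800.8, fy=893.1, cx=338.1, cy=222.4
Marker side s = 0.168 m; corners in marker frame (Z=0):
  M0 = (-0.0840, +0.0840, 0)
  M1 = (+0.0840, +0.0840, 0)
  M2 = (+0.0840, -0.0840, 0)
  M3 = (-0.0840, -0.0840, 0)
Detected image corners:
  c0 = (74.112527, 279.293408) px
  c1 = (211.310656, 324.237537) px
  c2 = (255.489615, 188.554784) px
  c3 = (128.078555, 147.494501) px
Planar DLT: solve 8×8 A·h = b for H (H[2,2]=1):
  H  [+781.75055 -367.54277 +168.02143]
  H  [+248.96331 +690.18539 +232.31303]
  H  [-0.02795 -0.45069 +1.00000]
B = K⁻¹H; ‖b₁‖=1.028875, ‖b₂‖=1.028875; λ = 2/(‖b₁‖+‖b₂‖) = 0.971935, sign → tz>0 ⇒ λ=+0.971935
r₁ = λ·B[:,0] = (+0.96028,+0.27770,-0.02716); r₂ = λ·B[:,1] = (-0.26115,+0.86019,-0.43804)
r₃ = r₁×r₂ = (-0.09828,+0.42773,+0.89855); SVD([r₁ r₂ r₃]) → R = UVᵀ:
  R  [+0.96028 -0.26115 -0.09828]
  R  [+0.27770 +0.86019 +0.42773]
  R  [-0.02716 -0.43804 +0.89855]
t = (-0.20643, +0.01079, +0.97193) m
tr R = 2.719018; θ = arccos((tr R − 1)/2) = 0.536488 rad = 30.738°
axis k = ((R−Rᵀ)₃₂, (R−Rᵀ)₁₃, (R−Rᵀ)₂₁) / (2 sinθ) = (-0.846934, -0.069570, +0.527128)
rvec = θ·k = (-0.454370, -0.037323, +0.282798)

rvec=(-0.4544, -0.0373, 0.2828) tvec=(-0.2064, 0.0108, 0.9719)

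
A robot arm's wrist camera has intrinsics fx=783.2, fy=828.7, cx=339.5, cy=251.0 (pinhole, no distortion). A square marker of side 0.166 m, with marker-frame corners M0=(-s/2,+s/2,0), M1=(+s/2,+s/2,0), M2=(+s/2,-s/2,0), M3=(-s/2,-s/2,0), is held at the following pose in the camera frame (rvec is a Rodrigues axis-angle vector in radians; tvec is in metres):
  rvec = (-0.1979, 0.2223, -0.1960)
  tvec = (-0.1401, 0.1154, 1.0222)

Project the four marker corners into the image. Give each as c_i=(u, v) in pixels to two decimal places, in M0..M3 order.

c0=(181.93, 423.87) c1=(302.56, 399.89) c2=(282.25, 265.45) c3=(166.33, 292.82)

Intrinsics K: fx=783.2, fy=828.7, cx=339.5, cy=251.0
Marker side s = 0.166 m; corners in marker frame (Z=0):
  M0 = (-0.0830, +0.0830, 0)
  M1 = (+0.0830, +0.0830, 0)
  M2 = (+0.0830, -0.0830, 0)
  M3 = (-0.0830, -0.0830, 0)
rvec = (-0.1979, 0.2223, -0.1960), |rvec| = θ = 0.35637 rad = 20.418°
Rodrigues: sinθ=0.34887, 1−cosθ=0.06283; R = I + sinθ·[k]× + (1−cosθ)·[k]×²:
    [+0.95655 +0.17011 +0.23681]
    [-0.21364 +0.96162 +0.17218]
    [-0.19843 -0.21529 +0.95618]
t = (-0.1401, 0.1154, 1.0222) m
M0: Pc = R·M0+t = (-0.20537, +0.21295, +1.02080); u = 783.2·(-0.20537)/1.02080 + 339.5 = 181.9287, v = 828.7·(+0.21295)/1.02080 + 251.0 = 423.8730
M1: Pc = R·M1+t = (-0.04659, +0.17748, +0.98786); u = 783.2·(-0.04659)/0.98786 + 339.5 = 302.5645, v = 828.7·(+0.17748)/0.98786 + 251.0 = 399.8868
M2: Pc = R·M2+t = (-0.07483, +0.01785, +1.02360); u = 783.2·(-0.07483)/1.02360 + 339.5 = 282.2474, v = 828.7·(+0.01785)/1.02360 + 251.0 = 265.4540
M3: Pc = R·M3+t = (-0.23361, +0.05332, +1.05654); u = 783.2·(-0.23361)/1.05654 + 339.5 = 166.3257, v = 828.7·(+0.05332)/1.05654 + 251.0 = 292.8201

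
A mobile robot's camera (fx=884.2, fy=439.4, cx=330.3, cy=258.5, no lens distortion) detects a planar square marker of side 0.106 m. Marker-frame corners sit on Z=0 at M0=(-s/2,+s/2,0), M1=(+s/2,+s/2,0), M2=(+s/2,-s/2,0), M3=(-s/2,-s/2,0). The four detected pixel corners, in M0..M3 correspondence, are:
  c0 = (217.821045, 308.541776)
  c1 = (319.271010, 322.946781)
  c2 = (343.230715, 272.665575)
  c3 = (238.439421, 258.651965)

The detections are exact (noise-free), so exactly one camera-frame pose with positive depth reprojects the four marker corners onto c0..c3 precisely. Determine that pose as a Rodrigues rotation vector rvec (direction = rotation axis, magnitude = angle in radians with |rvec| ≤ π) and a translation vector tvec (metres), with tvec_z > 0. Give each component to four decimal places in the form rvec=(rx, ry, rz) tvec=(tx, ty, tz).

rvec=(0.2217, 0.1607, 0.2419) tvec=(-0.0500, 0.0639, 0.8644)

Intrinsics K: fx=884.2, fy=439.4, cx=330.3, cy=258.5
Marker side s = 0.106 m; corners in marker frame (Z=0):
  M0 = (-0.0530, +0.0530, 0)
  M1 = (+0.0530, +0.0530, 0)
  M2 = (+0.0530, -0.0530, 0)
  M3 = (-0.0530, -0.0530, 0)
Detected image corners:
  c0 = (217.821045, 308.541776) px
  c1 = (319.271010, 322.946781) px
  c2 = (343.230715, 272.665575) px
  c3 = (238.439421, 258.651965) px
Planar DLT: solve 8×8 A·h = b for H (H[2,2]=1):
  H  [+930.32619 -133.79076 +279.11618]
  H  [+90.13032 +551.85299 +291.00695]
  H  [-0.15117 +0.27301 +1.00000]
B = K⁻¹H; ‖b₁‖=1.156894, ‖b₂‖=1.156894; λ = 2/(‖b₁‖+‖b₂‖) = 0.864383, sign → tz>0 ⇒ λ=+0.864383
r₁ = λ·B[:,0] = (+0.95829,+0.25418,-0.13067); r₂ = λ·B[:,1] = (-0.21894,+0.94677,+0.23598)
r₃ = r₁×r₂ = (+0.18370,-0.19753,+0.96293); SVD([r₁ r₂ r₃]) → R = UVᵀ:
  R  [+0.95829 -0.21894 +0.18370]
  R  [+0.25418 +0.94677 -0.19753]
  R  [-0.13067 +0.23598 +0.96293]
t = (-0.05004, +0.06395, +0.86438) m
tr R = 2.867993; θ = arccos((tr R − 1)/2) = 0.365357 rad = 20.933°
axis k = ((R−Rᵀ)₃₂, (R−Rᵀ)₁₃, (R−Rᵀ)₂₁) / (2 sinθ) = (+0.606675, +0.439946, +0.662113)
rvec = θ·k = (+0.221653, +0.160737, +0.241908)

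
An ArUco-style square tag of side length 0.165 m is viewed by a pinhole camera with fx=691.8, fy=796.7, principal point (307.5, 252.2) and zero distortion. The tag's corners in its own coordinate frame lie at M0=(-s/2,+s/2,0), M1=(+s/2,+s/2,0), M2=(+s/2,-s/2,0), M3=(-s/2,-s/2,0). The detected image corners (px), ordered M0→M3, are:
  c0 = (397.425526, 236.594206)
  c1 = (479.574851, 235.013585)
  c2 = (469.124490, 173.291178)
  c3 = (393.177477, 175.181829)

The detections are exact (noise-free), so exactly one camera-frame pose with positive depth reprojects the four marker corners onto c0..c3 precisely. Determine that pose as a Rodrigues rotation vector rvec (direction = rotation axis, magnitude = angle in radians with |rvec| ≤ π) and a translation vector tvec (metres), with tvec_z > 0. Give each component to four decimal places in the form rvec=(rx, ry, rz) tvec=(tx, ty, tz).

Intrinsics K: fx=691.8, fy=796.7, cx=307.5, cy=252.2
Marker side s = 0.165 m; corners in marker frame (Z=0):
  M0 = (-0.0825, +0.0825, 0)
  M1 = (+0.0825, +0.0825, 0)
  M2 = (+0.0825, -0.0825, 0)
  M3 = (-0.0825, -0.0825, 0)
Detected image corners:
  c0 = (397.425526, 236.594206) px
  c1 = (479.574851, 235.013585) px
  c2 = (469.124490, 173.291178) px
  c3 = (393.177477, 175.181829) px
Planar DLT: solve 8×8 A·h = b for H (H[2,2]=1):
  H  [+459.29922 -160.52881 +434.53981]
  H  [-19.53742 +276.47413 +203.82600]
  H  [-0.04381 -0.47146 +1.00000]
B = K⁻¹H; ‖b₁‖=0.684878, ‖b₂‖=0.684878; λ = 2/(‖b₁‖+‖b₂‖) = 1.460114, sign → tz>0 ⇒ λ=+1.460114
r₁ = λ·B[:,0] = (+0.99783,-0.01556,-0.06397); r₂ = λ·B[:,1] = (-0.03283,+0.72461,-0.68838)
r₃ = r₁×r₂ = (+0.05706,+0.68899,+0.72252); SVD([r₁ r₂ r₃]) → R = UVᵀ:
  R  [+0.99783 -0.03283 +0.05706]
  R  [-0.01556 +0.72461 +0.68899]
  R  [-0.06397 -0.68838 +0.72252]
t = (+0.26813, -0.08866, +1.46011) m
tr R = 2.444960; θ = arccos((tr R − 1)/2) = 0.763414 rad = 43.740°
axis k = ((R−Rᵀ)₃₂, (R−Rᵀ)₁₃, (R−Rᵀ)₂₁) / (2 sinθ) = (-0.996084, +0.087524, +0.012493)
rvec = θ·k = (-0.760424, +0.066817, +0.009537)

rvec=(-0.7604, 0.0668, 0.0095) tvec=(0.2681, -0.0887, 1.4601)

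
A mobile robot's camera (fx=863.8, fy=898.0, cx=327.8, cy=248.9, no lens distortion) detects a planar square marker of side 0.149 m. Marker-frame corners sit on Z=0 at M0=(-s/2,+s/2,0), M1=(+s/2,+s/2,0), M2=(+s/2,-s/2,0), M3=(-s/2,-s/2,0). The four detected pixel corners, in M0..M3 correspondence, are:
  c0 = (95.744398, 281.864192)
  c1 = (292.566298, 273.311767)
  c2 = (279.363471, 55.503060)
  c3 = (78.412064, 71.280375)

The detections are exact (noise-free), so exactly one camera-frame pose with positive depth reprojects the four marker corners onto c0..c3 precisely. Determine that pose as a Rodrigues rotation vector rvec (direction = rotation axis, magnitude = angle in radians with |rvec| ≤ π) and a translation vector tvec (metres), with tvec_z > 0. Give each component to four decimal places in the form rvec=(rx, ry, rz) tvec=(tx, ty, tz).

rvec=(0.1017, 0.1342, -0.0519) tvec=(-0.1035, -0.0537, 0.6261)

Intrinsics K: fx=863.8, fy=898.0, cx=327.8, cy=248.9
Marker side s = 0.149 m; corners in marker frame (Z=0):
  M0 = (-0.0745, +0.0745, 0)
  M1 = (+0.0745, +0.0745, 0)
  M2 = (+0.0745, -0.0745, 0)
  M3 = (-0.0745, -0.0745, 0)
Detected image corners:
  c0 = (95.744398, 281.864192) px
  c1 = (292.566298, 273.311767) px
  c2 = (279.363471, 55.503060) px
  c3 = (78.412064, 71.280375) px
Planar DLT: solve 8×8 A·h = b for H (H[2,2]=1):
  H  [+1294.07742 +131.79774 +184.99884]
  H  [-118.44566 +1463.77042 +171.83349]
  H  [-0.21751 +0.15605 +1.00000]
B = K⁻¹H; ‖b₁‖=1.597168, ‖b₂‖=1.597168; λ = 2/(‖b₁‖+‖b₂‖) = 0.626108, sign → tz>0 ⇒ λ=+0.626108
r₁ = λ·B[:,0] = (+0.98967,-0.04484,-0.13619); r₂ = λ·B[:,1] = (+0.05845,+0.99350,+0.09770)
r₃ = r₁×r₂ = (+0.13092,-0.10465,+0.98585); SVD([r₁ r₂ r₃]) → R = UVᵀ:
  R  [+0.98967 +0.05845 +0.13092]
  R  [-0.04484 +0.99350 -0.10465]
  R  [-0.13619 +0.09770 +0.98585]
t = (-0.10351, -0.05373, +0.62611) m
tr R = 2.969019; θ = arccos((tr R − 1)/2) = 0.176243 rad = 10.098°
axis k = ((R−Rᵀ)₃₂, (R−Rᵀ)₁₃, (R−Rᵀ)₂₁) / (2 sinθ) = (+0.577068, +0.761728, -0.294557)
rvec = θ·k = (+0.101704, +0.134249, -0.051913)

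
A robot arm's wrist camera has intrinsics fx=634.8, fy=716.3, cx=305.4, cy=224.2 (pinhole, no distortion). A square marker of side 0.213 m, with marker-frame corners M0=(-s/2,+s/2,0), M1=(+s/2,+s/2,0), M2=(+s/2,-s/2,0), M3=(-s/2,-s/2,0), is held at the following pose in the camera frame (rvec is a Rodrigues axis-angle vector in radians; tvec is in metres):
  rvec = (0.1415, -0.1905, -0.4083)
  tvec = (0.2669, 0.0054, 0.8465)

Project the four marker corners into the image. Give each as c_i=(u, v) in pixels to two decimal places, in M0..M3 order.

c0=(463.61, 346.97) c1=(595.77, 272.01) c2=(547.70, 110.00) c3=(407.52, 181.79)

Intrinsics K: fx=634.8, fy=716.3, cx=305.4, cy=224.2
Marker side s = 0.213 m; corners in marker frame (Z=0):
  M0 = (-0.1065, +0.1065, 0)
  M1 = (+0.1065, +0.1065, 0)
  M2 = (+0.1065, -0.1065, 0)
  M3 = (-0.1065, -0.1065, 0)
rvec = (0.1415, -0.1905, -0.4083), |rvec| = θ = 0.47225 rad = 27.058°
Rodrigues: sinθ=0.45489, 1−cosθ=0.10945; R = I + sinθ·[k]× + (1−cosθ)·[k]×²:
    [+0.90037 +0.38006 -0.21185]
    [-0.40652 +0.90836 -0.09813]
    [+0.15514 +0.17447 +0.97236]
t = (0.2669, 0.0054, 0.8465) m
M0: Pc = R·M0+t = (+0.21149, +0.14543, +0.84856); u = 634.8·(+0.21149)/0.84856 + 305.4 = 463.6117, v = 716.3·(+0.14543)/0.84856 + 224.2 = 346.9667
M1: Pc = R·M1+t = (+0.40327, +0.05885, +0.88160); u = 634.8·(+0.40327)/0.88160 + 305.4 = 595.7724, v = 716.3·(+0.05885)/0.88160 + 224.2 = 272.0118
M2: Pc = R·M2+t = (+0.32231, -0.13463, +0.84444); u = 634.8·(+0.32231)/0.84444 + 305.4 = 547.6954, v = 716.3·(-0.13463)/0.84444 + 224.2 = 109.9959
M3: Pc = R·M3+t = (+0.13053, -0.04805, +0.81140); u = 634.8·(+0.13053)/0.81140 + 305.4 = 407.5237, v = 716.3·(-0.04805)/0.81140 + 224.2 = 181.7854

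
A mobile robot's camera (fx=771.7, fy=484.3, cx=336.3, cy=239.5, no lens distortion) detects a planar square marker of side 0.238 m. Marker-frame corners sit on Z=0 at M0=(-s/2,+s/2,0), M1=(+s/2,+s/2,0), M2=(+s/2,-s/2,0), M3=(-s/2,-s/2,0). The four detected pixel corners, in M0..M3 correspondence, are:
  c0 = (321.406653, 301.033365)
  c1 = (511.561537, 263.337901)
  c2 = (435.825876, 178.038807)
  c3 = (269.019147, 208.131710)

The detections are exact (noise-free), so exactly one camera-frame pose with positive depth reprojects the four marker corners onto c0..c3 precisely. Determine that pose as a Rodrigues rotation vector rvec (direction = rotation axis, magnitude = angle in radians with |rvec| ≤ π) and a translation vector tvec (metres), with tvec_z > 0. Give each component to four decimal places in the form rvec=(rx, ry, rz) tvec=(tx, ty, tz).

Intrinsics K: fx=771.7, fy=484.3, cx=336.3, cy=239.5
Marker side s = 0.238 m; corners in marker frame (Z=0):
  M0 = (-0.1190, +0.1190, 0)
  M1 = (+0.1190, +0.1190, 0)
  M2 = (+0.1190, -0.1190, 0)
  M3 = (-0.1190, -0.1190, 0)
Detected image corners:
  c0 = (321.406653, 301.033365) px
  c1 = (511.561537, 263.337901) px
  c2 = (435.825876, 178.038807) px
  c3 = (269.019147, 208.131710) px
Planar DLT: solve 8×8 A·h = b for H (H[2,2]=1):
  H  [+796.98065 +40.47803 +383.57455]
  H  [-110.03563 +232.29197 +234.20619]
  H  [+0.13147 -0.59684 +1.00000]
B = K⁻¹H; ‖b₁‖=1.026748, ‖b₂‖=1.026748; λ = 2/(‖b₁‖+‖b₂‖) = 0.973949, sign → tz>0 ⇒ λ=+0.973949
r₁ = λ·B[:,0] = (+0.95005,-0.28461,+0.12805); r₂ = λ·B[:,1] = (+0.30441,+0.75461,-0.58129)
r₃ = r₁×r₂ = (+0.06881,+0.59123,+0.80356); SVD([r₁ r₂ r₃]) → R = UVᵀ:
  R  [+0.95005 +0.30441 +0.06881]
  R  [-0.28461 +0.75461 +0.59123]
  R  [+0.12805 -0.58129 +0.80356]
t = (+0.05966, -0.01065, +0.97395) m
tr R = 2.508226; θ = arccos((tr R − 1)/2) = 0.716494 rad = 41.052°
axis k = ((R−Rᵀ)₃₂, (R−Rᵀ)₁₃, (R−Rᵀ)₂₁) / (2 sinθ) = (-0.892676, -0.045096, -0.448436)
rvec = θ·k = (-0.639597, -0.032311, -0.321302)

rvec=(-0.6396, -0.0323, -0.3213) tvec=(0.0597, -0.0106, 0.9739)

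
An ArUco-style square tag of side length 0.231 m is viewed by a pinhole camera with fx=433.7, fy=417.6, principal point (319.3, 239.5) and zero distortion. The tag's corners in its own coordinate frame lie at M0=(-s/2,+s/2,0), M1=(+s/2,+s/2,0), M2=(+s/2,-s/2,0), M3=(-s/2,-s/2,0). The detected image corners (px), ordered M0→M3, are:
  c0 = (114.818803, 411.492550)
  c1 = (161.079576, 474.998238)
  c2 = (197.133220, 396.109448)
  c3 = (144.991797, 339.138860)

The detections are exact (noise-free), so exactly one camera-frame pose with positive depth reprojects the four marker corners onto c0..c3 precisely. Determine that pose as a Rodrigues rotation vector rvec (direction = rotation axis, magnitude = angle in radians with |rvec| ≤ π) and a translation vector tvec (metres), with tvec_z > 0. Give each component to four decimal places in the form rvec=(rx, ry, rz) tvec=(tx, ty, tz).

Intrinsics K: fx=433.7, fy=417.6, cx=319.3, cy=239.5
Marker side s = 0.231 m; corners in marker frame (Z=0):
  M0 = (-0.1155, +0.1155, 0)
  M1 = (+0.1155, +0.1155, 0)
  M2 = (+0.1155, -0.1155, 0)
  M3 = (-0.1155, -0.1155, 0)
Detected image corners:
  c0 = (114.818803, 411.492550) px
  c1 = (161.079576, 474.998238) px
  c2 = (197.133220, 396.109448) px
  c3 = (144.991797, 339.138860) px
Planar DLT: solve 8×8 A·h = b for H (H[2,2]=1):
  H  [+133.65282 -115.87722 +152.72080]
  H  [+53.52953 +396.63834 +404.40934]
  H  [-0.51186 +0.17293 +1.00000]
B = K⁻¹H; ‖b₁‖=0.953467, ‖b₂‖=0.953467; λ = 2/(‖b₁‖+‖b₂‖) = 1.048804, sign → tz>0 ⇒ λ=+1.048804
r₁ = λ·B[:,0] = (+0.71844,+0.44232,-0.53684); r₂ = λ·B[:,1] = (-0.41375,+0.89214,+0.18136)
r₃ = r₁×r₂ = (+0.55916,+0.09182,+0.82396); SVD([r₁ r₂ r₃]) → R = UVᵀ:
  R  [+0.71844 -0.41375 +0.55916]
  R  [+0.44232 +0.89214 +0.09182]
  R  [-0.53684 +0.18136 +0.82396]
t = (-0.40283, +0.41417, +1.04880) m
tr R = 2.434546; θ = arccos((tr R − 1)/2) = 0.770916 rad = 44.170°
axis k = ((R−Rᵀ)₃₂, (R−Rᵀ)₁₃, (R−Rᵀ)₂₁) / (2 sinθ) = (+0.064259, +0.786456, +0.614294)
rvec = θ·k = (+0.049538, +0.606292, +0.473569)

rvec=(0.0495, 0.6063, 0.4736) tvec=(-0.4028, 0.4142, 1.0488)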